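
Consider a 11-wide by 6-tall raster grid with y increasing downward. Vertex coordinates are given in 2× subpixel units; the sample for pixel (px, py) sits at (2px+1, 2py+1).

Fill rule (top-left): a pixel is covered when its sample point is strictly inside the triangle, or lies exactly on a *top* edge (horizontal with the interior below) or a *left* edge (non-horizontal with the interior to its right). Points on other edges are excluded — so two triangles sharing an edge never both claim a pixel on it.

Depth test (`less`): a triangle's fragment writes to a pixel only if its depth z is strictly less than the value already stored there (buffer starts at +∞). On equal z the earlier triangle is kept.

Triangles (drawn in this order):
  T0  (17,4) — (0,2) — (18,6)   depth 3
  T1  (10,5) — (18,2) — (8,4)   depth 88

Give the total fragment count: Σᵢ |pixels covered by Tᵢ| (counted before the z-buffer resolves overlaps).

T0:
  2·area = 32  (B↔C swapped to make it positive)
  edge (17, 4)→(18, 6): d=(1,2) right/bottom  bias=-1
  edge (18, 6)→(0, 2): d=(-18,-4) top-left  bias=+0
  edge (0, 2)→(17, 4): d=(17,2) right/bottom  bias=-1
    (2,1)@(5, 3): e=[23,2,7] → #
    (3,1)@(7, 3): e=[19,10,3] → #
    (4,1)@(9, 3): e=[15,18,-1] → ·
    (2,2)@(5, 5): e=[25,-34,41] → ·
    (3,2)@(7, 5): e=[21,-26,37] → ·
    (7,2)@(15, 5): e=[5,6,21] → #
    (8,2)@(17, 5): e=[1,14,17] → #
    (9,2)@(19, 5): e=[-3,22,13] → ·
    (7,3)@(15, 7): e=[7,-30,55] → ·
    (8,3)@(17, 7): e=[3,-22,51] → ·
  covered (4 px):
    · · · · · · · · · · ·
    · · # # · · · · · · ·
    · · · · · · · # # · ·
    · · · · · · · · · · ·
    · · · · · · · · · · ·
    · · · · · · · · · · ·
T1:
  2·area = 14  (B↔C swapped to make it positive)
  edge (10, 5)→(8, 4): d=(-2,-1) top-left  bias=+0
  edge (8, 4)→(18, 2): d=(10,-2) top-left  bias=+0
  edge (18, 2)→(10, 5): d=(-8,3) right/bottom  bias=-1
    (6,1)@(13, 3): e=[7,0,7] → #  [on edge]
    (7,1)@(15, 3): e=[9,4,1] → #
    (8,1)@(17, 3): e=[11,8,-5] → ·
    (1,2)@(3, 5): e=[-7,0,21] → ·  [on edge]
    (6,2)@(13, 5): e=[3,20,-9] → ·
    (7,2)@(15, 5): e=[5,24,-15] → ·
  covered (2 px):
    · · · · · · · · · · ·
    · · · · · · # # · · ·
    · · · · · · · · · · ·
    · · · · · · · · · · ·
    · · · · · · · · · · ·
    · · · · · · · · · · ·

Final: 6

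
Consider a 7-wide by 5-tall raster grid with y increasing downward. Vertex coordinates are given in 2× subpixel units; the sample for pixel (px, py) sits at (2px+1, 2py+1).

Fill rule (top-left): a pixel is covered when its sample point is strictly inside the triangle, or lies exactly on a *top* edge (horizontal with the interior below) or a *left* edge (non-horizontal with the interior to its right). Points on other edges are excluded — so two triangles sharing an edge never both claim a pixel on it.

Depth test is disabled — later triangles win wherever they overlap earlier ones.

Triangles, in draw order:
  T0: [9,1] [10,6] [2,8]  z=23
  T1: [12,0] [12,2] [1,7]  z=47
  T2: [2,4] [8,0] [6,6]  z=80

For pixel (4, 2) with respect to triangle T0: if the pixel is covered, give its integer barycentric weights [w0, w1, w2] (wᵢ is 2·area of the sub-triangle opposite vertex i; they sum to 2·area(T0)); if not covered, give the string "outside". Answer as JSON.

T0:
  2·area = 42
  edge (9, 1)→(10, 6): d=(1,5) right/bottom  bias=-1
  edge (10, 6)→(2, 8): d=(-8,2) right/bottom  bias=-1
  edge (2, 8)→(9, 1): d=(7,-7) top-left  bias=+0
    (4,0)@(9, 1): e=[0,42,0] → ·  [on edge]
    (3,1)@(7, 3): e=[12,30,0] → #  [on edge]
    (4,1)@(9, 3): e=[2,26,14] → #
    (5,1)@(11, 3): e=[-8,22,28] → ·
    (2,2)@(5, 5): e=[24,18,0] → #  [on edge]
    (5,2)@(11, 5): e=[-6,6,42] → ·
    (1,3)@(3, 7): e=[36,6,0] → #  [on edge]
    (3,3)@(7, 7): e=[16,-2,28] → ·
    (4,3)@(9, 7): e=[6,-6,42] → ·
    (0,4)@(1, 9): e=[48,-6,0] → ·  [on edge]
    (1,4)@(3, 9): e=[38,-10,14] → ·
    (2,4)@(5, 9): e=[28,-14,28] → ·
  covered (7 px):
    · · · · · · ·
    · · · # # · ·
    · · # # # · ·
    · # # · · · ·
    · · · · · · ·
T1:
  2·area = 22
  edge (12, 0)→(12, 2): d=(0,2) right/bottom  bias=-1
  edge (12, 2)→(1, 7): d=(-11,5) right/bottom  bias=-1
  edge (1, 7)→(12, 0): d=(11,-7) top-left  bias=+0
    (5,0)@(11, 1): e=[2,16,4] → #
    (6,0)@(13, 1): e=[-2,6,18] → ·
    (4,1)@(9, 3): e=[6,4,12] → #
    (5,1)@(11, 3): e=[2,-6,26] → ·
    (2,2)@(5, 5): e=[14,2,6] → #
    (3,2)@(7, 5): e=[10,-8,20] → ·
    (4,2)@(9, 5): e=[6,-18,34] → ·
    (0,3)@(1, 7): e=[22,0,0] → ·  [on edge]
    (2,3)@(5, 7): e=[14,-20,28] → ·
  covered (3 px):
    · · · · · # ·
    · · · · # · ·
    · · # · · · ·
    · · · · · · ·
    · · · · · · ·
T2:
  2·area = 28
  edge (2, 4)→(8, 0): d=(6,-4) top-left  bias=+0
  edge (8, 0)→(6, 6): d=(-2,6) right/bottom  bias=-1
  edge (6, 6)→(2, 4): d=(-4,-2) top-left  bias=+0
    (3,0)@(7, 1): e=[2,4,22] → #
    (4,0)@(9, 1): e=[10,-8,26] → ·
    (2,1)@(5, 3): e=[6,12,10] → #
    (3,1)@(7, 3): e=[14,0,14] → ·  [on edge]
    (2,2)@(5, 5): e=[18,8,2] → #
    (3,2)@(7, 5): e=[26,-4,6] → ·
    (2,3)@(5, 7): e=[30,4,-6] → ·
    (2,4)@(5, 9): e=[42,0,-14] → ·  [on edge]
  covered (3 px):
    · · · # · · ·
    · · # · · · ·
    · · # · · · ·
    · · · · · · ·
    · · · · · · ·

Answer: [10,28,4]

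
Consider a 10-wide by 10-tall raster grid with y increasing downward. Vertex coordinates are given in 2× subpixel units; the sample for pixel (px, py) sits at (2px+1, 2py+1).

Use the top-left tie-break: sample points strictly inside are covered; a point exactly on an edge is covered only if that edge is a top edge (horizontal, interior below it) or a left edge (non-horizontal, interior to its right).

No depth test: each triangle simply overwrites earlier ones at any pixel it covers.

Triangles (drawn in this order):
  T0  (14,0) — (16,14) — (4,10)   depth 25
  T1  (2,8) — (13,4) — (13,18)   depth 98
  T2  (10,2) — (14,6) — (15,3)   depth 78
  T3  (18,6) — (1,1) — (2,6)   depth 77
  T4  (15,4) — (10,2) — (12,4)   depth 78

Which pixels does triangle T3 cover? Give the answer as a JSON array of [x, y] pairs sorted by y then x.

T0:
  2·area = 160
  edge (14, 0)→(16, 14): d=(2,14) right/bottom  bias=-1
  edge (16, 14)→(4, 10): d=(-12,-4) top-left  bias=+0
  edge (4, 10)→(14, 0): d=(10,-10) top-left  bias=+0
    (6,0)@(13, 1): e=[16,144,0] → █  [on edge]
    (7,0)@(15, 1): e=[-12,152,20] → ·
    (5,1)@(11, 3): e=[48,112,0] → █  [on edge]
    (7,1)@(15, 3): e=[-8,128,40] → ·
    (4,2)@(9, 5): e=[80,80,0] → █  [on edge]
    (7,2)@(15, 5): e=[-4,104,60] → ·
    (3,3)@(7, 7): e=[112,48,0] → █  [on edge]
    (7,3)@(15, 7): e=[0,80,80] → ·  [on edge]
    (0,4)@(1, 9): e=[200,0,-40] → ·  [on edge]
    (2,4)@(5, 9): e=[144,16,0] → █  [on edge]
    (7,4)@(15, 9): e=[4,56,100] → █
    (8,4)@(17, 9): e=[-24,64,120] → ·
    (1,5)@(3, 11): e=[176,-16,0] → ·  [on edge]
    (3,5)@(7, 11): e=[120,0,40] → █  [on edge]
    (0,6)@(1, 13): e=[208,-48,0] → ·  [on edge]
    (6,6)@(13, 13): e=[40,0,120] → █  [on edge]
    (9,7)@(19, 15): e=[-40,0,200] → ·  [on edge]
  covered (23 px):
    · · · · · · █ · · ·
    · · · · · █ █ · · ·
    · · · · █ █ █ · · ·
    · · · █ █ █ █ · · ·
    · · █ █ █ █ █ █ · ·
    · · · █ █ █ █ █ · ·
    · · · · · · █ █ · ·
    · · · · · · · · · ·
    · · · · · · · · · ·
    · · · · · · · · · ·
T1:
  2·area = 154
  edge (2, 8)→(13, 4): d=(11,-4) top-left  bias=+0
  edge (13, 4)→(13, 18): d=(0,14) right/bottom  bias=-1
  edge (13, 18)→(2, 8): d=(-11,-10) top-left  bias=+0
    (6,0)@(13, 1): e=[-33,0,187] → ·  [on edge]
    (6,1)@(13, 3): e=[-11,0,165] → ·  [on edge]
    (5,2)@(11, 5): e=[3,28,123] → █
    (6,2)@(13, 5): e=[11,0,143] → ·  [on edge]
    (2,3)@(5, 7): e=[1,112,41] → █
    (3,3)@(7, 7): e=[9,84,61] → █
    (4,3)@(9, 7): e=[17,56,81] → █
    (6,3)@(13, 7): e=[33,0,121] → ·  [on edge]
    (2,4)@(5, 9): e=[23,112,19] → █
    (6,4)@(13, 9): e=[55,0,99] → ·  [on edge]
    (2,5)@(5, 11): e=[45,112,-3] → ·
    (3,5)@(7, 11): e=[53,84,17] → █
    (6,5)@(13, 11): e=[77,0,77] → ·  [on edge]
    (6,6)@(13, 13): e=[99,0,55] → ·  [on edge]
    (6,7)@(13, 15): e=[121,0,33] → ·  [on edge]
    (6,8)@(13, 17): e=[143,0,11] → ·  [on edge]
    (6,9)@(13, 19): e=[165,0,-11] → ·  [on edge]
  covered (15 px):
    · · · · · · · · · ·
    · · · · · · · · · ·
    · · · · · █ · · · ·
    · · █ █ █ █ · · · ·
    · · █ █ █ █ · · · ·
    · · · █ █ █ · · · ·
    · · · · █ █ · · · ·
    · · · · · █ · · · ·
    · · · · · · · · · ·
    · · · · · · · · · ·
T2:
  2·area = 16  (B↔C swapped to make it positive)
  edge (10, 2)→(15, 3): d=(5,1) right/bottom  bias=-1
  edge (15, 3)→(14, 6): d=(-1,3) right/bottom  bias=-1
  edge (14, 6)→(10, 2): d=(-4,-4) top-left  bias=+0
    (2,0)@(5, 1): e=[0,32,-16] → ·  [on edge]
    (4,0)@(9, 1): e=[-4,20,0] → ·  [on edge]
    (5,1)@(11, 3): e=[4,12,0] → █  [on edge]
    (6,1)@(13, 3): e=[2,6,8] → █
    (7,1)@(15, 3): e=[0,0,16] → ·  [on edge]
    (5,2)@(11, 5): e=[14,10,-8] → ·
    (6,2)@(13, 5): e=[12,4,0] → █  [on edge]
    (7,2)@(15, 5): e=[10,-2,8] → ·
    (6,3)@(13, 7): e=[22,2,-8] → ·
    (7,3)@(15, 7): e=[20,-4,0] → ·  [on edge]
    (6,4)@(13, 9): e=[32,0,-16] → ·  [on edge]
    (8,4)@(17, 9): e=[28,-12,0] → ·  [on edge]
    (9,5)@(19, 11): e=[36,-20,0] → ·  [on edge]
    (5,7)@(11, 15): e=[64,0,-48] → ·  [on edge]
  covered (3 px):
    · · · · · · · · · ·
    · · · · · █ █ · · ·
    · · · · · · █ · · ·
    · · · · · · · · · ·
    · · · · · · · · · ·
    · · · · · · · · · ·
    · · · · · · · · · ·
    · · · · · · · · · ·
    · · · · · · · · · ·
    · · · · · · · · · ·
T3:
  2·area = 80  (B↔C swapped to make it positive)
  edge (18, 6)→(2, 6): d=(-16,0) right/bottom  bias=-1
  edge (2, 6)→(1, 1): d=(-1,-5) top-left  bias=+0
  edge (1, 1)→(18, 6): d=(17,5) right/bottom  bias=-1
    (0,0)@(1, 1): e=[80,0,0] → ·  [on edge]
    (1,1)@(3, 3): e=[48,8,24] → █
    (2,1)@(5, 3): e=[48,18,14] → █
    (3,1)@(7, 3): e=[48,28,4] → █
    (4,1)@(9, 3): e=[48,38,-6] → ·
    (1,2)@(3, 5): e=[16,6,58] → █
    (4,2)@(9, 5): e=[16,36,28] → █
    (5,2)@(11, 5): e=[16,46,18] → █
    (6,2)@(13, 5): e=[16,56,8] → █
    (7,2)@(15, 5): e=[16,66,-2] → ·
    (1,3)@(3, 7): e=[-16,4,92] → ·
    (2,3)@(5, 7): e=[-16,14,82] → ·
    (1,5)@(3, 11): e=[-80,0,160] → ·  [on edge]
  covered (9 px):
    · · · · · · · · · ·
    · █ █ █ · · · · · ·
    · █ █ █ █ █ █ · · ·
    · · · · · · · · · ·
    · · · · · · · · · ·
    · · · · · · · · · ·
    · · · · · · · · · ·
    · · · · · · · · · ·
    · · · · · · · · · ·
    · · · · · · · · · ·
T4:
  2·area = 6  (B↔C swapped to make it positive)
  edge (15, 4)→(12, 4): d=(-3,0) right/bottom  bias=-1
  edge (12, 4)→(10, 2): d=(-2,-2) top-left  bias=+0
  edge (10, 2)→(15, 4): d=(5,2) right/bottom  bias=-1
    (4,0)@(9, 1): e=[9,0,-3] → ·  [on edge]
    (5,1)@(11, 3): e=[3,0,3] → █  [on edge]
    (6,1)@(13, 3): e=[3,4,-1] → ·
    (5,2)@(11, 5): e=[-3,-4,13] → ·
    (6,2)@(13, 5): e=[-3,0,9] → ·  [on edge]
    (7,3)@(15, 7): e=[-9,0,15] → ·  [on edge]
    (8,4)@(17, 9): e=[-15,0,21] → ·  [on edge]
    (9,5)@(19, 11): e=[-21,0,27] → ·  [on edge]
  covered (1 px):
    · · · · · · · · · ·
    · · · · · █ · · · ·
    · · · · · · · · · ·
    · · · · · · · · · ·
    · · · · · · · · · ·
    · · · · · · · · · ·
    · · · · · · · · · ·
    · · · · · · · · · ·
    · · · · · · · · · ·
    · · · · · · · · · ·

Result: [[1,1],[2,1],[3,1],[1,2],[2,2],[3,2],[4,2],[5,2],[6,2]]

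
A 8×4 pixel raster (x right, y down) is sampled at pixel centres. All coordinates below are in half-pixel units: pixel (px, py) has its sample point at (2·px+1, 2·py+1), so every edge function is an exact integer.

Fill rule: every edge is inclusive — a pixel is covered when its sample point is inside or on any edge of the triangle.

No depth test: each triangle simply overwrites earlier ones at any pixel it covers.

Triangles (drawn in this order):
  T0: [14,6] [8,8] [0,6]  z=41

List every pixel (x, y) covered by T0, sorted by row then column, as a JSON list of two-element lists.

T0:
  2·area = 28
  edge (14, 6)→(8, 8): d=(-6,2) inclusive
  edge (8, 8)→(0, 6): d=(-8,-2) inclusive
  edge (0, 6)→(14, 6): d=(14,0) inclusive
    (2,3)@(5, 7): e=[12,2,14] → #
    (3,3)@(7, 7): e=[8,6,14] → #
    (4,3)@(9, 7): e=[4,10,14] → #
    (5,3)@(11, 7): e=[0,14,14] → #  [on edge]
    (6,3)@(13, 7): e=[-4,18,14] → ·
  covered (4 px):
    · · · · · · · ·
    · · · · · · · ·
    · · · · · · · ·
    · · # # # # · ·

Result: [[2,3],[3,3],[4,3],[5,3]]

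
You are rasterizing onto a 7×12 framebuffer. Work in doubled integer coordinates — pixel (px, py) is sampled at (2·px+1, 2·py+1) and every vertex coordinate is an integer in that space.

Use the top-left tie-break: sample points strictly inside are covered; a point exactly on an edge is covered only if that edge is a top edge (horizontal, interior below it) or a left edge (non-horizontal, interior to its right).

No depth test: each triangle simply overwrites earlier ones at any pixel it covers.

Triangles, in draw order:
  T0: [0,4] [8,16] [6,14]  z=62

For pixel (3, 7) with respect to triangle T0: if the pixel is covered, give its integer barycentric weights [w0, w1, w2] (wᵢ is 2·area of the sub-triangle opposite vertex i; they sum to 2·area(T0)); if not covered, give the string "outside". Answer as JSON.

T0:
  2·area = 8
  edge (0, 4)→(8, 16): d=(8,12) right/bottom  bias=-1
  edge (8, 16)→(6, 14): d=(-2,-2) top-left  bias=+0
  edge (6, 14)→(0, 4): d=(-6,-10) top-left  bias=+0
    (0,4)@(1, 9): e=[28,0,-20] → ·  [on edge]
    (1,4)@(3, 9): e=[4,4,0] → #  [on edge]
    (2,4)@(5, 9): e=[-20,8,20] → ·
    (1,5)@(3, 11): e=[20,0,-12] → ·  [on edge]
    (2,6)@(5, 13): e=[12,0,-4] → ·  [on edge]
    (3,7)@(7, 15): e=[4,0,4] → #  [on edge]
    (4,7)@(9, 15): e=[-20,4,24] → ·
    (3,8)@(7, 17): e=[20,-4,-8] → ·
    (4,8)@(9, 17): e=[-4,0,12] → ·  [on edge]
    (4,9)@(9, 19): e=[12,-4,0] → ·  [on edge]
    (5,9)@(11, 19): e=[-12,0,20] → ·  [on edge]
    (6,10)@(13, 21): e=[-20,0,28] → ·  [on edge]
  covered (2 px):
    · · · · · · ·
    · · · · · · ·
    · · · · · · ·
    · · · · · · ·
    · # · · · · ·
    · · · · · · ·
    · · · · · · ·
    · · · # · · ·
    · · · · · · ·
    · · · · · · ·
    · · · · · · ·
    · · · · · · ·

Final: [0,4,4]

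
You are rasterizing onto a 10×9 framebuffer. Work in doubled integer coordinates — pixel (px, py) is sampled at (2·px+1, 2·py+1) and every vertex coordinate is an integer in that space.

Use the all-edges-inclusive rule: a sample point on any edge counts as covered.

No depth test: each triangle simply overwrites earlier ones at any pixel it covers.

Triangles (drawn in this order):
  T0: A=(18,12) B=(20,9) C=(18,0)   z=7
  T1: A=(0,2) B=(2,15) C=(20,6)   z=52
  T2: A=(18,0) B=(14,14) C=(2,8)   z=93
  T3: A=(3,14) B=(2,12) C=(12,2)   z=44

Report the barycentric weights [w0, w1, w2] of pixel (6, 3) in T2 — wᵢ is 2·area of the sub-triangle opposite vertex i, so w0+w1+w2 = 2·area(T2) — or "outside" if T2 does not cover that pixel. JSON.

T0:
  2·area = 24  (B↔C swapped to make it positive)
  edge (18, 12)→(18, 0): d=(0,-12) inclusive
  edge (18, 0)→(20, 9): d=(2,9) inclusive
  edge (20, 9)→(18, 12): d=(-2,3) inclusive
    (9,2)@(19, 5): e=[12,1,11] → X
    (9,3)@(19, 7): e=[12,5,7] → X
    (9,4)@(19, 9): e=[12,9,3] → X
    (9,5)@(19, 11): e=[12,13,-1] → .
  covered (3 px):
    . . . . . . . . . .
    . . . . . . . . . .
    . . . . . . . . . X
    . . . . . . . . . X
    . . . . . . . . . X
    . . . . . . . . . .
    . . . . . . . . . .
    . . . . . . . . . .
    . . . . . . . . . .
T1:
  2·area = 252  (B↔C swapped to make it positive)
  edge (0, 2)→(20, 6): d=(20,4) inclusive
  edge (20, 6)→(2, 15): d=(-18,9) inclusive
  edge (2, 15)→(0, 2): d=(-2,-13) inclusive
    (0,1)@(1, 3): e=[16,225,11] → X
    (1,1)@(3, 3): e=[8,207,37] → X
    (2,1)@(5, 3): e=[0,189,63] → X  [on edge]
    (3,1)@(7, 3): e=[-8,171,89] → .
    (0,2)@(1, 5): e=[56,189,7] → X
    (3,2)@(7, 5): e=[32,135,85] → X
    (4,2)@(9, 5): e=[24,117,111] → X
    (5,2)@(11, 5): e=[16,99,137] → X
    (6,2)@(13, 5): e=[8,81,163] → X
    (7,2)@(15, 5): e=[0,63,189] → X  [on edge]
    (8,2)@(17, 5): e=[-8,45,215] → .
    (0,3)@(1, 7): e=[96,153,3] → X
  covered (32 px):
    . . . . . . . . . .
    X X X . . . . . . .
    X X X X X X X X . .
    X X X X X X X X X .
    . X X X X X X . . .
    . X X X X . . . . .
    . X X . . . . . . .
    . . . . . . . . . .
    . . . . . . . . . .
T2:
  2·area = 192
  edge (18, 0)→(14, 14): d=(-4,14) inclusive
  edge (14, 14)→(2, 8): d=(-12,-6) inclusive
  edge (2, 8)→(18, 0): d=(16,-8) inclusive
    (8,0)@(17, 1): e=[10,174,8] → X
    (9,0)@(19, 1): e=[-18,186,24] → .
    (6,1)@(13, 3): e=[58,126,8] → X
    (7,1)@(15, 3): e=[30,138,24] → X
    (9,1)@(19, 3): e=[-26,162,56] → .
    (4,2)@(9, 5): e=[106,78,8] → X
    (5,2)@(11, 5): e=[78,90,24] → X
    (8,2)@(17, 5): e=[-6,126,72] → .
    (2,3)@(5, 7): e=[154,30,8] → X
    (3,3)@(7, 7): e=[126,42,24] → X
    (8,3)@(17, 7): e=[-14,102,104] → .
    (2,4)@(5, 9): e=[146,6,40] → X
  covered (24 px):
    . . . . . . . . X .
    . . . . . . X X X .
    . . . . X X X X . .
    . . X X X X X X . .
    . . X X X X X X . .
    . . . . X X X . . .
    . . . . . . X . . .
    . . . . . . . . . .
    . . . . . . . . . .
T3:
  2·area = 30
  edge (3, 14)→(2, 12): d=(-1,-2) inclusive
  edge (2, 12)→(12, 2): d=(10,-10) inclusive
  edge (12, 2)→(3, 14): d=(-9,12) inclusive
    (6,0)@(13, 1): e=[33,0,-3] → .  [on edge]
    (5,1)@(11, 3): e=[27,0,3] → X  [on edge]
    (6,1)@(13, 3): e=[31,20,-21] → .
    (4,2)@(9, 5): e=[21,0,9] → X  [on edge]
    (5,2)@(11, 5): e=[25,20,-15] → .
    (3,3)@(7, 7): e=[15,0,15] → X  [on edge]
    (4,3)@(9, 7): e=[19,20,-9] → .
    (2,4)@(5, 9): e=[9,0,21] → X  [on edge]
    (3,4)@(7, 9): e=[13,20,-3] → .
    (1,5)@(3, 11): e=[3,0,27] → X  [on edge]
    (3,5)@(7, 11): e=[11,40,-21] → .
    (0,6)@(1, 13): e=[-3,0,33] → .  [on edge]
  covered (7 px):
    . . . . . . . . . .
    . . . . . X . . . .
    . . . . X . . . . .
    . . . X . . . . . .
    . . X . . . . . . .
    . X X . . . . . . .
    . X . . . . . . . .
    . . . . . . . . . .
    . . . . . . . . . .

Final: [78,72,42]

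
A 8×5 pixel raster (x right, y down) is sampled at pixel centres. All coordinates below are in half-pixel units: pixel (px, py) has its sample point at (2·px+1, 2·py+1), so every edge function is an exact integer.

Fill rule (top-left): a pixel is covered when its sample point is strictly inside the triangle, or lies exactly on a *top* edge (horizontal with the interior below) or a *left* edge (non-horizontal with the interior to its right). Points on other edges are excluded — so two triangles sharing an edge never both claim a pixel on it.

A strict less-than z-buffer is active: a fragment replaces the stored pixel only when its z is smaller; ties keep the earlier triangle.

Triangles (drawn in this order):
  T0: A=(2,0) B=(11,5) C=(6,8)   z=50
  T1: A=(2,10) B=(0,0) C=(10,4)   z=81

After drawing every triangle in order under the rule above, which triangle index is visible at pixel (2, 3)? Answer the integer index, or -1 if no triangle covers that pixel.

T0:
  2·area = 52
  edge (2, 0)→(11, 5): d=(9,5) right/bottom  bias=-1
  edge (11, 5)→(6, 8): d=(-5,3) right/bottom  bias=-1
  edge (6, 8)→(2, 0): d=(-4,-8) top-left  bias=+0
    (1,0)@(3, 1): e=[4,44,4] → █
    (2,0)@(5, 1): e=[-6,38,20] → ·
    (1,1)@(3, 3): e=[22,34,-4] → ·
    (2,1)@(5, 3): e=[12,28,12] → █
    (3,1)@(7, 3): e=[2,22,28] → █
    (4,1)@(9, 3): e=[-8,16,44] → ·
    (2,2)@(5, 5): e=[30,18,4] → █
    (4,2)@(9, 5): e=[10,6,36] → █
    (5,2)@(11, 5): e=[0,0,52] → ·  [on edge]
    (2,3)@(5, 7): e=[48,8,-4] → ·
    (3,3)@(7, 7): e=[38,2,12] → █
    (4,3)@(9, 7): e=[28,-4,28] → ·
  covered (7 px):
    · █ · · · · · ·
    · · █ █ · · · ·
    · · █ █ █ · · ·
    · · · █ · · · ·
    · · · · · · · ·
T1:
  2·area = 92
  edge (2, 10)→(0, 0): d=(-2,-10) top-left  bias=+0
  edge (0, 0)→(10, 4): d=(10,4) right/bottom  bias=-1
  edge (10, 4)→(2, 10): d=(-8,6) right/bottom  bias=-1
    (0,0)@(1, 1): e=[8,6,78] → █
    (1,0)@(3, 1): e=[28,-2,66] → ·
    (0,1)@(1, 3): e=[4,26,62] → █
    (1,1)@(3, 3): e=[24,18,50] → █
    (2,1)@(5, 3): e=[44,10,38] → █
    (3,1)@(7, 3): e=[64,2,26] → █
    (4,1)@(9, 3): e=[84,-6,14] → ·
    (0,2)@(1, 5): e=[0,46,46] → █  [on edge]
    (4,2)@(9, 5): e=[80,14,-2] → ·
    (0,3)@(1, 7): e=[-4,66,30] → ·
    (1,3)@(3, 7): e=[16,58,18] → █
    (3,3)@(7, 7): e=[56,42,-6] → ·
  covered (12 px):
    █ · · · · · · ·
    █ █ █ █ · · · ·
    █ █ █ █ · · · ·
    · █ █ · · · · ·
    · █ · · · · · ·

Z-buffer (winner per pixel, '.' = empty):
  1 0 . . . . . .
  1 1 0 0 . . . .
  1 1 0 0 0 . . .
  . 1 1 0 . . . .
  . 1 . . . . . .

Result: 1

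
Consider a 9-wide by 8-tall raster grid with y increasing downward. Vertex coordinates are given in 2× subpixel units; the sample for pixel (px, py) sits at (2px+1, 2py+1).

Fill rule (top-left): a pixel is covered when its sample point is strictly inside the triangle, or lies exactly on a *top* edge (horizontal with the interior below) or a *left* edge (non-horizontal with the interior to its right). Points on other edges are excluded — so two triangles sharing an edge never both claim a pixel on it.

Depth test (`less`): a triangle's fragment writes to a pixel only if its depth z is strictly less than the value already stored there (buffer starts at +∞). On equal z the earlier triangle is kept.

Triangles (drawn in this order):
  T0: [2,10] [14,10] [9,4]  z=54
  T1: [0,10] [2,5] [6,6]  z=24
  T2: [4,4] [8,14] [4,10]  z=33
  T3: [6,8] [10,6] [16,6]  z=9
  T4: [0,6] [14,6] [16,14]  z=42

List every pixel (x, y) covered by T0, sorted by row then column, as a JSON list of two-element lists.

T0:
  2·area = 72  (B↔C swapped to make it positive)
  edge (2, 10)→(9, 4): d=(7,-6) top-left  bias=+0
  edge (9, 4)→(14, 10): d=(5,6) right/bottom  bias=-1
  edge (14, 10)→(2, 10): d=(-12,0) right/bottom  bias=-1
    (4,2)@(9, 5): e=[7,5,60] → █
    (5,2)@(11, 5): e=[19,-7,60] → ·
    (3,3)@(7, 7): e=[9,27,36] → █
    (5,3)@(11, 7): e=[33,3,36] → █
    (6,3)@(13, 7): e=[45,-9,36] → ·
    (2,4)@(5, 9): e=[11,49,12] → █
    (6,4)@(13, 9): e=[59,1,12] → █
    (7,4)@(15, 9): e=[71,-11,12] → ·
    (2,5)@(5, 11): e=[25,59,-12] → ·
    (3,5)@(7, 11): e=[37,47,-12] → ·
    (4,5)@(9, 11): e=[49,35,-12] → ·
    (5,5)@(11, 11): e=[61,23,-12] → ·
  covered (9 px):
    · · · · · · · · ·
    · · · · · · · · ·
    · · · · █ · · · ·
    · · · █ █ █ · · ·
    · · █ █ █ █ █ · ·
    · · · · · · · · ·
    · · · · · · · · ·
    · · · · · · · · ·
T1:
  2·area = 22
  edge (0, 10)→(2, 5): d=(2,-5) top-left  bias=+0
  edge (2, 5)→(6, 6): d=(4,1) right/bottom  bias=-1
  edge (6, 6)→(0, 10): d=(-6,4) right/bottom  bias=-1
    (1,3)@(3, 7): e=[9,7,6] → █
    (2,3)@(5, 7): e=[19,5,-2] → ·
    (0,4)@(1, 9): e=[3,17,2] → █
    (1,4)@(3, 9): e=[13,15,-6] → ·
    (0,5)@(1, 11): e=[7,25,-10] → ·
  covered (2 px):
    · · · · · · · · ·
    · · · · · · · · ·
    · · · · · · · · ·
    · █ · · · · · · ·
    █ · · · · · · · ·
    · · · · · · · · ·
    · · · · · · · · ·
    · · · · · · · · ·
T2:
  2·area = 24
  edge (4, 4)→(8, 14): d=(4,10) right/bottom  bias=-1
  edge (8, 14)→(4, 10): d=(-4,-4) top-left  bias=+0
  edge (4, 10)→(4, 4): d=(0,-6) top-left  bias=+0
    (0,3)@(1, 7): e=[42,0,-18] → ·  [on edge]
    (2,3)@(5, 7): e=[2,16,6] → █
    (3,3)@(7, 7): e=[-18,24,18] → ·
    (1,4)@(3, 9): e=[30,0,-6] → ·  [on edge]
    (2,4)@(5, 9): e=[10,8,6] → █
    (3,4)@(7, 9): e=[-10,16,18] → ·
    (2,5)@(5, 11): e=[18,0,6] → █  [on edge]
    (3,5)@(7, 11): e=[-2,8,18] → ·
    (2,6)@(5, 13): e=[26,-8,6] → ·
    (3,6)@(7, 13): e=[6,0,18] → █  [on edge]
    (4,6)@(9, 13): e=[-14,8,30] → ·
    (3,7)@(7, 15): e=[14,-8,18] → ·
    (4,7)@(9, 15): e=[-6,0,30] → ·  [on edge]
  covered (4 px):
    · · · · · · · · ·
    · · · · · · · · ·
    · · · · · · · · ·
    · · █ · · · · · ·
    · · █ · · · · · ·
    · · █ · · · · · ·
    · · · █ · · · · ·
    · · · · · · · · ·
T3:
  2·area = 12
  edge (6, 8)→(10, 6): d=(4,-2) top-left  bias=+0
  edge (10, 6)→(16, 6): d=(6,0) top-left  bias=+0
  edge (16, 6)→(6, 8): d=(-10,2) right/bottom  bias=-1
    (4,3)@(9, 7): e=[2,6,4] → █
    (5,3)@(11, 7): e=[6,6,0] → ·  [on edge]
    (0,4)@(1, 9): e=[-6,18,0] → ·  [on edge]
    (4,4)@(9, 9): e=[10,18,-16] → ·
  covered (1 px):
    · · · · · · · · ·
    · · · · · · · · ·
    · · · · · · · · ·
    · · · · █ · · · ·
    · · · · · · · · ·
    · · · · · · · · ·
    · · · · · · · · ·
    · · · · · · · · ·
T4:
  2·area = 112
  edge (0, 6)→(14, 6): d=(14,0) top-left  bias=+0
  edge (14, 6)→(16, 14): d=(2,8) right/bottom  bias=-1
  edge (16, 14)→(0, 6): d=(-16,-8) top-left  bias=+0
    (1,3)@(3, 7): e=[14,90,8] → █
    (2,3)@(5, 7): e=[14,74,24] → █
    (3,3)@(7, 7): e=[14,58,40] → █
    (4,3)@(9, 7): e=[14,42,56] → █
    (5,3)@(11, 7): e=[14,26,72] → █
    (6,3)@(13, 7): e=[14,10,88] → █
    (7,3)@(15, 7): e=[14,-6,104] → ·
    (1,4)@(3, 9): e=[42,94,-24] → ·
    (2,4)@(5, 9): e=[42,78,-8] → ·
    (3,4)@(7, 9): e=[42,62,8] → █
    (7,4)@(15, 9): e=[42,-2,72] → ·
    (3,5)@(7, 11): e=[70,66,-24] → ·
  covered (14 px):
    · · · · · · · · ·
    · · · · · · · · ·
    · · · · · · · · ·
    · █ █ █ █ █ █ · ·
    · · · █ █ █ █ · ·
    · · · · · █ █ █ ·
    · · · · · · · █ ·
    · · · · · · · · ·

Answer: [[4,2],[3,3],[4,3],[5,3],[2,4],[3,4],[4,4],[5,4],[6,4]]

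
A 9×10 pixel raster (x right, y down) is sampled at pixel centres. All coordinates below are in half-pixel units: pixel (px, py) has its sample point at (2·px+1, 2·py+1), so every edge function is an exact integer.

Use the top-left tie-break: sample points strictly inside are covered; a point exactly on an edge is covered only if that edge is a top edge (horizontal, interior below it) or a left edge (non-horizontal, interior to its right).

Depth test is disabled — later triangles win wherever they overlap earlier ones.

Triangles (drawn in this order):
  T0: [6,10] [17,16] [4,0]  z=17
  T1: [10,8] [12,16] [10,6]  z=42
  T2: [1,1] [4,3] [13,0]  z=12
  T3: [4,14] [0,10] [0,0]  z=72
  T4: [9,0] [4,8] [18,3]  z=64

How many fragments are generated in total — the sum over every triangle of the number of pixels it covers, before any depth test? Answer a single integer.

T0:
  2·area = 98  (B↔C swapped to make it positive)
  edge (6, 10)→(4, 0): d=(-2,-10) top-left  bias=+0
  edge (4, 0)→(17, 16): d=(13,16) right/bottom  bias=-1
  edge (17, 16)→(6, 10): d=(-11,-6) top-left  bias=+0
    (2,1)@(5, 3): e=[4,23,71] → █
    (3,1)@(7, 3): e=[24,-9,83] → ·
    (2,2)@(5, 5): e=[0,49,49] → █  [on edge]
    (3,2)@(7, 5): e=[20,17,61] → █
    (4,2)@(9, 5): e=[40,-15,73] → ·
    (2,3)@(5, 7): e=[-4,75,27] → ·
    (3,3)@(7, 7): e=[16,43,39] → █
    (4,3)@(9, 7): e=[36,11,51] → █
    (5,3)@(11, 7): e=[56,-21,63] → ·
    (3,4)@(7, 9): e=[12,69,17] → █
    (5,4)@(11, 9): e=[52,5,41] → █
    (6,4)@(13, 9): e=[72,-27,53] → ·
    (3,7)@(7, 15): e=[0,147,-49] → ·  [on edge]
  covered (11 px):
    · · · · · · · · ·
    · · █ · · · · · ·
    · · █ █ · · · · ·
    · · · █ █ · · · ·
    · · · █ █ █ · · ·
    · · · · █ █ · · ·
    · · · · · · █ · ·
    · · · · · · · · ·
    · · · · · · · · ·
    · · · · · · · · ·
T1:
  2·area = 4  (B↔C swapped to make it positive)
  edge (10, 8)→(10, 6): d=(0,-2) top-left  bias=+0
  edge (10, 6)→(12, 16): d=(2,10) right/bottom  bias=-1
  edge (12, 16)→(10, 8): d=(-2,-8) top-left  bias=+0
    (4,0)@(9, 1): e=[-2,0,6] → ·  [on edge]
    (5,5)@(11, 11): e=[2,0,2] → ·  [on edge]
  covered (0 px):
    · · · · · · · · ·
    · · · · · · · · ·
    · · · · · · · · ·
    · · · · · · · · ·
    · · · · · · · · ·
    · · · · · · · · ·
    · · · · · · · · ·
    · · · · · · · · ·
    · · · · · · · · ·
    · · · · · · · · ·
T2:
  2·area = 27  (B↔C swapped to make it positive)
  edge (1, 1)→(13, 0): d=(12,-1) top-left  bias=+0
  edge (13, 0)→(4, 3): d=(-9,3) right/bottom  bias=-1
  edge (4, 3)→(1, 1): d=(-3,-2) top-left  bias=+0
    (0,0)@(1, 1): e=[0,27,0] → █  [on edge]
    (1,0)@(3, 1): e=[2,21,4] → █
    (2,0)@(5, 1): e=[4,15,8] → █
    (3,0)@(7, 1): e=[6,9,12] → █
    (4,0)@(9, 1): e=[8,3,16] → █
    (5,0)@(11, 1): e=[10,-3,20] → ·
    (0,1)@(1, 3): e=[24,9,-6] → ·
    (1,1)@(3, 3): e=[26,3,-2] → ·
    (2,1)@(5, 3): e=[28,-3,2] → ·
    (3,1)@(7, 3): e=[30,-9,6] → ·
    (4,1)@(9, 3): e=[32,-15,10] → ·
    (3,2)@(7, 5): e=[54,-27,0] → ·  [on edge]
    (6,4)@(13, 9): e=[108,-81,0] → ·  [on edge]
  covered (5 px):
    █ █ █ █ █ · · · ·
    · · · · · · · · ·
    · · · · · · · · ·
    · · · · · · · · ·
    · · · · · · · · ·
    · · · · · · · · ·
    · · · · · · · · ·
    · · · · · · · · ·
    · · · · · · · · ·
    · · · · · · · · ·
T3:
  2·area = 40
  edge (4, 14)→(0, 10): d=(-4,-4) top-left  bias=+0
  edge (0, 10)→(0, 0): d=(0,-10) top-left  bias=+0
  edge (0, 0)→(4, 14): d=(4,14) right/bottom  bias=-1
    (0,2)@(1, 5): e=[24,10,6] → █
    (1,2)@(3, 5): e=[32,30,-22] → ·
    (0,3)@(1, 7): e=[16,10,14] → █
    (1,3)@(3, 7): e=[24,30,-14] → ·
    (0,4)@(1, 9): e=[8,10,22] → █
    (1,4)@(3, 9): e=[16,30,-6] → ·
    (0,5)@(1, 11): e=[0,10,30] → █  [on edge]
    (1,5)@(3, 11): e=[8,30,2] → █
    (2,5)@(5, 11): e=[16,50,-26] → ·
    (0,6)@(1, 13): e=[-8,10,38] → ·
    (1,6)@(3, 13): e=[0,30,10] → █  [on edge]
    (2,6)@(5, 13): e=[8,50,-18] → ·
    (2,7)@(5, 15): e=[0,50,-10] → ·  [on edge]
    (3,8)@(7, 17): e=[0,70,-30] → ·  [on edge]
    (4,9)@(9, 19): e=[0,90,-50] → ·  [on edge]
  covered (6 px):
    · · · · · · · · ·
    · · · · · · · · ·
    █ · · · · · · · ·
    █ · · · · · · · ·
    █ · · · · · · · ·
    █ █ · · · · · · ·
    · █ · · · · · · ·
    · · · · · · · · ·
    · · · · · · · · ·
    · · · · · · · · ·
T4:
  2·area = 87  (B↔C swapped to make it positive)
  edge (9, 0)→(18, 3): d=(9,3) right/bottom  bias=-1
  edge (18, 3)→(4, 8): d=(-14,5) right/bottom  bias=-1
  edge (4, 8)→(9, 0): d=(5,-8) top-left  bias=+0
    (4,0)@(9, 1): e=[9,73,5] → █
    (5,0)@(11, 1): e=[3,63,21] → █
    (6,0)@(13, 1): e=[-3,53,37] → ·
    (4,1)@(9, 3): e=[27,45,15] → █
    (6,1)@(13, 3): e=[15,25,47] → █
    (7,1)@(15, 3): e=[9,15,63] → █
    (8,1)@(17, 3): e=[3,5,79] → █
    (3,2)@(7, 5): e=[51,27,9] → █
    (6,2)@(13, 5): e=[33,-3,57] → ·
    (7,2)@(15, 5): e=[27,-13,73] → ·
    (8,2)@(17, 5): e=[21,-23,89] → ·
    (2,3)@(5, 7): e=[75,9,3] → █
  covered (11 px):
    · · · · █ █ · · ·
    · · · · █ █ █ █ █
    · · · █ █ █ · · ·
    · · █ · · · · · ·
    · · · · · · · · ·
    · · · · · · · · ·
    · · · · · · · · ·
    · · · · · · · · ·
    · · · · · · · · ·
    · · · · · · · · ·

Answer: 33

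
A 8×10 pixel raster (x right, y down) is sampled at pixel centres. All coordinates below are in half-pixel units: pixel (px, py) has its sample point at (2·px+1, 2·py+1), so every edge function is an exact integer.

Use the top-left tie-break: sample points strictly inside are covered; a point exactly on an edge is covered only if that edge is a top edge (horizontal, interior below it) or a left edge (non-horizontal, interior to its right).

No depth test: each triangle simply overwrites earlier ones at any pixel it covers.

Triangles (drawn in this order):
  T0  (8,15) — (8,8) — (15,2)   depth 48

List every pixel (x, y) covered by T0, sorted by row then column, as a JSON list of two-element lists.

T0:
  2·area = 49
  edge (8, 15)→(8, 8): d=(0,-7) top-left  bias=+0
  edge (8, 8)→(15, 2): d=(7,-6) top-left  bias=+0
  edge (15, 2)→(8, 15): d=(-7,13) right/bottom  bias=-1
    (6,2)@(13, 5): e=[35,9,5] → X
    (7,2)@(15, 5): e=[49,21,-21] → .
    (5,3)@(11, 7): e=[21,11,17] → X
    (6,3)@(13, 7): e=[35,23,-9] → .
    (4,4)@(9, 9): e=[7,13,29] → X
    (6,4)@(13, 9): e=[35,37,-23] → .
    (4,5)@(9, 11): e=[7,27,15] → X
    (5,5)@(11, 11): e=[21,39,-11] → .
    (4,6)@(9, 13): e=[7,41,1] → X
    (5,6)@(11, 13): e=[21,53,-25] → .
    (4,7)@(9, 15): e=[7,55,-13] → .
  covered (6 px):
    . . . . . . . .
    . . . . . . . .
    . . . . . . X .
    . . . . . X . .
    . . . . X X . .
    . . . . X . . .
    . . . . X . . .
    . . . . . . . .
    . . . . . . . .
    . . . . . . . .

Result: [[6,2],[5,3],[4,4],[5,4],[4,5],[4,6]]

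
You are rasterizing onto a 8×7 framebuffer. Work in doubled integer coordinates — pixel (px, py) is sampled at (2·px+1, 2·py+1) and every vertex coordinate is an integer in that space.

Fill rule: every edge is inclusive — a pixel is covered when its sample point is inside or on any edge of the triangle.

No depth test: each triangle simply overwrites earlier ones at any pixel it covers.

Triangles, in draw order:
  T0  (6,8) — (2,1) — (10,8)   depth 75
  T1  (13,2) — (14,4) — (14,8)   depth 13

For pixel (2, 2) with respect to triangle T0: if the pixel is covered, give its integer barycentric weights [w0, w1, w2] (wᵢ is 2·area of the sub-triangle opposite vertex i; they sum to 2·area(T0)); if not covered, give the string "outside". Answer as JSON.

T0:
  2·area = 28
  edge (6, 8)→(2, 1): d=(-4,-7) inclusive
  edge (2, 1)→(10, 8): d=(8,7) inclusive
  edge (10, 8)→(6, 8): d=(-4,0) inclusive
    (2,2)@(5, 5): e=[5,11,12] → X
    (3,2)@(7, 5): e=[19,-3,12] → .
    (2,3)@(5, 7): e=[-3,27,4] → .
    (3,3)@(7, 7): e=[11,13,4] → X
    (4,3)@(9, 7): e=[25,-1,4] → .
    (3,4)@(7, 9): e=[3,29,-4] → .
  covered (2 px):
    . . . . . . . .
    . . . . . . . .
    . . X . . . . .
    . . . X . . . .
    . . . . . . . .
    . . . . . . . .
    . . . . . . . .
T1:
  2·area = 4
  edge (13, 2)→(14, 4): d=(1,2) inclusive
  edge (14, 4)→(14, 8): d=(0,4) inclusive
  edge (14, 8)→(13, 2): d=(-1,-6) inclusive
  covered (0 px):
    . . . . . . . .
    . . . . . . . .
    . . . . . . . .
    . . . . . . . .
    . . . . . . . .
    . . . . . . . .
    . . . . . . . .

Answer: [11,12,5]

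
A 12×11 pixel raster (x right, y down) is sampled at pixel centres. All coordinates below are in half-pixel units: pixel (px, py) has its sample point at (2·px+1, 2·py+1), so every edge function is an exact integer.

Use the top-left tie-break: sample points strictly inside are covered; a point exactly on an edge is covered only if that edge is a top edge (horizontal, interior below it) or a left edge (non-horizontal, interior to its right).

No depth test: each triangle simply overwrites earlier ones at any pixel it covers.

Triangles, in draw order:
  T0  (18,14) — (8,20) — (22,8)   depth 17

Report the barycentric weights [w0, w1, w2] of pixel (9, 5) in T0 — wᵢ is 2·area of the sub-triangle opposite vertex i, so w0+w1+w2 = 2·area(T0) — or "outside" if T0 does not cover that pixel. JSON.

T0:
  2·area = 36
  edge (18, 14)→(8, 20): d=(-10,6) right/bottom  bias=-1
  edge (8, 20)→(22, 8): d=(14,-12) top-left  bias=+0
  edge (22, 8)→(18, 14): d=(-4,6) right/bottom  bias=-1
    (10,4)@(21, 9): e=[32,2,2] → X
    (11,4)@(23, 9): e=[20,26,-10] → .
    (9,5)@(19, 11): e=[24,6,6] → X
    (10,5)@(21, 11): e=[12,30,-6] → .
    (11,5)@(23, 11): e=[0,54,-18] → .  [on edge]
    (8,6)@(17, 13): e=[16,10,10] → X
    (9,6)@(19, 13): e=[4,34,-2] → .
    (7,7)@(15, 15): e=[8,14,14] → X
    (8,7)@(17, 15): e=[-4,38,2] → .
    (6,8)@(13, 17): e=[0,18,18] → .  [on edge]
    (7,8)@(15, 17): e=[-12,42,6] → .
  covered (4 px):
    . . . . . . . . . . . .
    . . . . . . . . . . . .
    . . . . . . . . . . . .
    . . . . . . . . . . . .
    . . . . . . . . . . X .
    . . . . . . . . . X . .
    . . . . . . . . X . . .
    . . . . . . . X . . . .
    . . . . . . . . . . . .
    . . . . . . . . . . . .
    . . . . . . . . . . . .

Final: [6,6,24]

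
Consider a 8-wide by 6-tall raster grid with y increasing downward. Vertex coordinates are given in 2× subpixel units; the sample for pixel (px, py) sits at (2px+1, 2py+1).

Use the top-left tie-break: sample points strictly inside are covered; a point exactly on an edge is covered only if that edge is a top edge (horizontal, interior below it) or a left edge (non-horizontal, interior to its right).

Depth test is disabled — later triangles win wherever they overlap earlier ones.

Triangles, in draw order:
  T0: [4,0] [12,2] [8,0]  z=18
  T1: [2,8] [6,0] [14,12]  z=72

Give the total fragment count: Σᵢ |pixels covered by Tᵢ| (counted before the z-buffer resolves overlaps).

T0:
  2·area = 8  (B↔C swapped to make it positive)
  edge (4, 0)→(8, 0): d=(4,0) top-left  bias=+0
  edge (8, 0)→(12, 2): d=(4,2) right/bottom  bias=-1
  edge (12, 2)→(4, 0): d=(-8,-2) top-left  bias=+0
    (4,0)@(9, 1): e=[4,2,2] → X
    (5,0)@(11, 1): e=[4,-2,6] → .
    (4,1)@(9, 3): e=[12,10,-14] → .
  covered (1 px):
    . . . . X . . .
    . . . . . . . .
    . . . . . . . .
    . . . . . . . .
    . . . . . . . .
    . . . . . . . .
T1:
  2·area = 112
  edge (2, 8)→(6, 0): d=(4,-8) top-left  bias=+0
  edge (6, 0)→(14, 12): d=(8,12) right/bottom  bias=-1
  edge (14, 12)→(2, 8): d=(-12,-4) top-left  bias=+0
    (2,1)@(5, 3): e=[4,36,72] → X
    (3,1)@(7, 3): e=[20,12,80] → X
    (4,1)@(9, 3): e=[36,-12,88] → .
    (2,2)@(5, 5): e=[12,52,48] → X
    (4,2)@(9, 5): e=[44,4,64] → X
    (5,2)@(11, 5): e=[60,-20,72] → .
    (1,3)@(3, 7): e=[4,92,16] → X
    (5,3)@(11, 7): e=[68,-4,48] → .
    (1,4)@(3, 9): e=[12,108,-8] → .
    (2,4)@(5, 9): e=[28,84,0] → X  [on edge]
    (5,4)@(11, 9): e=[76,12,24] → X
    (6,4)@(13, 9): e=[92,-12,32] → .
    (5,5)@(11, 11): e=[84,28,0] → X  [on edge]
  covered (15 px):
    . . . . . . . .
    . . X X . . . .
    . . X X X . . .
    . X X X X . . .
    . . X X X X . .
    . . . . . X X .

Answer: 16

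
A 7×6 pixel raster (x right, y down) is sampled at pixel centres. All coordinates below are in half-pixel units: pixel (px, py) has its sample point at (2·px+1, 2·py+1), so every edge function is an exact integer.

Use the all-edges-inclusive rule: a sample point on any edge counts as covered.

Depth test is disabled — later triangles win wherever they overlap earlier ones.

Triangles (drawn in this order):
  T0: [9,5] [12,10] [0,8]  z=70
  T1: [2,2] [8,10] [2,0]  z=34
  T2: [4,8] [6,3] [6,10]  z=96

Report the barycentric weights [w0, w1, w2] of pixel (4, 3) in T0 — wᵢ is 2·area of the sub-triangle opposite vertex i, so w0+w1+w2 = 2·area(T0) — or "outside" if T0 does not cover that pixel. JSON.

T0:
  2·area = 54
  edge (9, 5)→(12, 10): d=(3,5) inclusive
  edge (12, 10)→(0, 8): d=(-12,-2) inclusive
  edge (0, 8)→(9, 5): d=(9,-3) inclusive
    (4,2)@(9, 5): e=[0,54,0] → █  [on edge]
    (5,2)@(11, 5): e=[-10,58,6] → ·
    (1,3)@(3, 7): e=[36,18,0] → █  [on edge]
    (2,3)@(5, 7): e=[26,22,6] → █
    (3,3)@(7, 7): e=[16,26,12] → █
    (5,3)@(11, 7): e=[-4,34,24] → ·
    (1,4)@(3, 9): e=[42,-6,18] → ·
    (2,4)@(5, 9): e=[32,-2,24] → ·
    (3,4)@(7, 9): e=[22,2,30] → █
    (5,4)@(11, 9): e=[2,10,42] → █
    (6,4)@(13, 9): e=[-8,14,48] → ·
    (3,5)@(7, 11): e=[28,-22,48] → ·
  covered (8 px):
    · · · · · · ·
    · · · · · · ·
    · · · · █ · ·
    · █ █ █ █ · ·
    · · · █ █ █ ·
    · · · · · · ·
T1:
  2·area = 12  (B↔C swapped to make it positive)
  edge (2, 2)→(2, 0): d=(0,-2) inclusive
  edge (2, 0)→(8, 10): d=(6,10) inclusive
  edge (8, 10)→(2, 2): d=(-6,-8) inclusive
    (1,1)@(3, 3): e=[2,8,2] → █
    (2,1)@(5, 3): e=[6,-12,18] → ·
    (1,2)@(3, 5): e=[2,20,-10] → ·
    (2,2)@(5, 5): e=[6,0,6] → █  [on edge]
    (3,2)@(7, 5): e=[10,-20,22] → ·
    (2,3)@(5, 7): e=[6,12,-6] → ·
  covered (2 px):
    · · · · · · ·
    · █ · · · · ·
    · · █ · · · ·
    · · · · · · ·
    · · · · · · ·
    · · · · · · ·
T2:
  2·area = 14
  edge (4, 8)→(6, 3): d=(2,-5) inclusive
  edge (6, 3)→(6, 10): d=(0,7) inclusive
  edge (6, 10)→(4, 8): d=(-2,-2) inclusive
    (0,2)@(1, 5): e=[-21,35,0] → ·  [on edge]
    (1,3)@(3, 7): e=[-7,21,0] → ·  [on edge]
    (2,3)@(5, 7): e=[3,7,4] → █
    (3,3)@(7, 7): e=[13,-7,8] → ·
    (2,4)@(5, 9): e=[7,7,0] → █  [on edge]
    (3,4)@(7, 9): e=[17,-7,4] → ·
    (2,5)@(5, 11): e=[11,7,-4] → ·
    (3,5)@(7, 11): e=[21,-7,0] → ·  [on edge]
  covered (2 px):
    · · · · · · ·
    · · · · · · ·
    · · · · · · ·
    · · █ · · · ·
    · · █ · · · ·
    · · · · · · ·

Final: [30,18,6]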